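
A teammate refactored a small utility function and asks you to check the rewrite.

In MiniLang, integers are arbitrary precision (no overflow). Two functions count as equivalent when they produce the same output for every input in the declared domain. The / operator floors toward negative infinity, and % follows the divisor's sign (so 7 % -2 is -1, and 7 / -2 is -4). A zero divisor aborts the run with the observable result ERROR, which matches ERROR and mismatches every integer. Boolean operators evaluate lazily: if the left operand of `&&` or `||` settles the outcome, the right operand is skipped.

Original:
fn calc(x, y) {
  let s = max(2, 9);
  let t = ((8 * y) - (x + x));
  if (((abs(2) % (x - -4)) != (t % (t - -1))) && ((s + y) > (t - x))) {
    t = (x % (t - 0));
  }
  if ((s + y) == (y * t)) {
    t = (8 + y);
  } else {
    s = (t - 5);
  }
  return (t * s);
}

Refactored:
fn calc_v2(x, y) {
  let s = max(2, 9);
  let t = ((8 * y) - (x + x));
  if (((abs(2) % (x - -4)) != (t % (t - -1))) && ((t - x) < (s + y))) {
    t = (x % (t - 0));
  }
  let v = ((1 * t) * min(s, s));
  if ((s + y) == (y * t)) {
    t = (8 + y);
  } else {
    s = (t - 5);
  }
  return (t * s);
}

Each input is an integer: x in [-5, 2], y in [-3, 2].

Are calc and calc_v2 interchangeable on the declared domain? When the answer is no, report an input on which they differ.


A substantive addition is an assignment to `v` whose value nothing reads; no result depends on it; all 48 inputs agree.
verdict: equivalent


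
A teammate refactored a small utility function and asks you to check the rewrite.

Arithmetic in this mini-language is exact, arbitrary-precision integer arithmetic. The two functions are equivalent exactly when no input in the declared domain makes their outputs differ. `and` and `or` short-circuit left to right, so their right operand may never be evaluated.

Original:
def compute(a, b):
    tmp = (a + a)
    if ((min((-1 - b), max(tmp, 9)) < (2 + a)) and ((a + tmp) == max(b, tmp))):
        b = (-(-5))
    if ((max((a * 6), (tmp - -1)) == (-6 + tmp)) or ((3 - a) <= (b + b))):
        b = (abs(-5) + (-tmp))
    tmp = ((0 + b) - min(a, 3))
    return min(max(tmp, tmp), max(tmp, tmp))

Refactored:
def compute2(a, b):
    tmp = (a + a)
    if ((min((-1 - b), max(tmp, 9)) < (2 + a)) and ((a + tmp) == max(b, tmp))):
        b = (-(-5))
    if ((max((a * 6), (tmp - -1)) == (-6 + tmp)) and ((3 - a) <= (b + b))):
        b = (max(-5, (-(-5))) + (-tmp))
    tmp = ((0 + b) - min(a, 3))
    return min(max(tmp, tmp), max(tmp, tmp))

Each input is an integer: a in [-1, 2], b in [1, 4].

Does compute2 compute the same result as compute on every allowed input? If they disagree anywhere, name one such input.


These are not equivalent — on a=-1, b=2 the outputs split (8 vs 3).
compute: tmp=-2, then ((min((-1 - b), max(tmp, 9)) < (2 + a)) and ((a + tmp) == max(b, tmp))) is false, then ((max((a * 6), (tmp - -1)) == (-6 + tmp)) or ((3 - a) <= (b + b))) is true, then b=7, then tmp=8, then returns 8
compute2: tmp=-2, then ((min((-1 - b), max(tmp, 9)) < (2 + a)) and ((a + tmp) == max(b, tmp))) is false, then ((max((a * 6), (tmp - -1)) == (-6 + tmp)) and ((3 - a) <= (b + b))) is false, then tmp=3, then returns 3
verdict: not equivalent; witness: a=-1, b=2


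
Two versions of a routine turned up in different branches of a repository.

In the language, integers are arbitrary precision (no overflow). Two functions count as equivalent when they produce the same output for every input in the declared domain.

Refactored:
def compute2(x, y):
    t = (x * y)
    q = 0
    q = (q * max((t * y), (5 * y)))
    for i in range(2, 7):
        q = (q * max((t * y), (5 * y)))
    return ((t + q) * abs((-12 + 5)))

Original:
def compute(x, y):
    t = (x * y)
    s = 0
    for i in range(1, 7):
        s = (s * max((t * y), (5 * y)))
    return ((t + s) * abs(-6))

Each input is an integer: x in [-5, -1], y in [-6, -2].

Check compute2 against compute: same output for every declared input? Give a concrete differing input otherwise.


Take x=-5, y=-6.
compute: t := 30 | s := 0 | iter i=1: | s := 0 | iter i=2: | s := 0 | iter i=3: | s := 0 | iter i=4: | s := 0 | iter i=5: | s := 0 | iter i=6: | s := 0 | result 180
compute2: t := 30 | q := 0 | q := 0 | iter i=2: | q := 0 | iter i=3: | q := 0 | iter i=4: | q := 0 | iter i=5: | q := 0 | iter i=6: | q := 0 | result 210
180 != 210, so the rewrite changes behavior.
verdict: not equivalent; witness: x=-5, y=-6


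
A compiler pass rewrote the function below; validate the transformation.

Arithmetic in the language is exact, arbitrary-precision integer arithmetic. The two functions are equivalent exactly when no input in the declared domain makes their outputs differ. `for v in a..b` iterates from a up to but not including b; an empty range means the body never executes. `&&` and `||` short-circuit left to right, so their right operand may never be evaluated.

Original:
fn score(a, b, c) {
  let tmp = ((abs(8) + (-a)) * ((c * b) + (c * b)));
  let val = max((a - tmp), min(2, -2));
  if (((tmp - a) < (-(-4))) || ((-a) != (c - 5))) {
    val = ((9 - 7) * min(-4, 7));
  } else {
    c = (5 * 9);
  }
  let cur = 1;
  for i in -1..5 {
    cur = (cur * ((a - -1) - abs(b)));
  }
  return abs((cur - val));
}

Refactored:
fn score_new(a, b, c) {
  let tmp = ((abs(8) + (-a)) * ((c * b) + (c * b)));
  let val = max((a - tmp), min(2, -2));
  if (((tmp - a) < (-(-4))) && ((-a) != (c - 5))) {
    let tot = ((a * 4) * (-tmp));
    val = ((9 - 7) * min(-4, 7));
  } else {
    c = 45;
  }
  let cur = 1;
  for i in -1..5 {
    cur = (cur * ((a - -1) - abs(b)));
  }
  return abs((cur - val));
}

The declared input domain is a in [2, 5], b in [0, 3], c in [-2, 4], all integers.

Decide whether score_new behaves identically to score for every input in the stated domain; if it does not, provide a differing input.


There is a counterexample at a=2, b=0, c=3: 737 on one side, 727 on the other.
score: tmp = 0; val = 2; (((tmp - a) < (-(-4))) || ((-a) != (c - 5))) -> true; val = -8; cur = 1; [i=-1]; cur = 3; [i=0]; cur = 9; [i=1]; cur = 27; [i=2]; cur = 81; [i=3]; cur = 243; [i=4]; cur = 729; return 737
score_new: tmp = 0; val = 2; (((tmp - a) < (-(-4))) && ((-a) != (c - 5))) -> false; c = 45; cur = 1; [i=-1]; cur = 3; [i=0]; cur = 9; [i=1]; cur = 27; [i=2]; cur = 81; [i=3]; cur = 243; [i=4]; cur = 729; return 727
verdict: not equivalent; witness: a=2, b=0, c=3


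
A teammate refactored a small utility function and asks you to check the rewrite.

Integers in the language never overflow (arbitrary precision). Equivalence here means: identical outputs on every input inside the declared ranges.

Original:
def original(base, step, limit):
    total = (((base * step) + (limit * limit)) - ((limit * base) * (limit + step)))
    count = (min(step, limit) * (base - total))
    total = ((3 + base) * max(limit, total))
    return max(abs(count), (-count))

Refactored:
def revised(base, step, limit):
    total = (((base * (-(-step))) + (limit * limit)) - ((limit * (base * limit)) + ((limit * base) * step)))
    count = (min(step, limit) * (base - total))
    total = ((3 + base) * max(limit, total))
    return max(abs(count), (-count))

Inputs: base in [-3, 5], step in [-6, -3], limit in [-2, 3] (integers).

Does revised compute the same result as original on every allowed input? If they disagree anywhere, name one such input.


Differences: arithmetic usage differs — yet all 216 inputs agree.
verdict: equivalent


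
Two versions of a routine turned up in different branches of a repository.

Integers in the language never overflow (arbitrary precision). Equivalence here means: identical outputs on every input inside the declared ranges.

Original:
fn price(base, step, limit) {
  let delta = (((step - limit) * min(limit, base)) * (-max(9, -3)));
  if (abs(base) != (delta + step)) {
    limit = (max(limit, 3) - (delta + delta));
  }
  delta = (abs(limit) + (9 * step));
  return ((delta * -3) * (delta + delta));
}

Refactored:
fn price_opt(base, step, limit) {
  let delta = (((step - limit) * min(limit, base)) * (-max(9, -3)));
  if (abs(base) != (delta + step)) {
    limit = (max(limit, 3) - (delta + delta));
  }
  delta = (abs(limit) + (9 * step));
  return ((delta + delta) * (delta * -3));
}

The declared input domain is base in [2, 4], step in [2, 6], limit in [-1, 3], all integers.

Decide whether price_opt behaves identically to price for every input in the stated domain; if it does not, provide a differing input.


The two versions differ — the changes include same computation, different form.
As a probe, take base=2, step=4, limit=-1: price runs delta = 45; (abs(base) != (delta + step)) -> true; limit = -87; delta = 123; return -90774; price_opt runs delta = 45; (abs(base) != (delta + step)) -> true; limit = -87; delta = 123; return -90774; both end at -90774.
Every one of the 75 inputs gives matching results.
verdict: equivalent


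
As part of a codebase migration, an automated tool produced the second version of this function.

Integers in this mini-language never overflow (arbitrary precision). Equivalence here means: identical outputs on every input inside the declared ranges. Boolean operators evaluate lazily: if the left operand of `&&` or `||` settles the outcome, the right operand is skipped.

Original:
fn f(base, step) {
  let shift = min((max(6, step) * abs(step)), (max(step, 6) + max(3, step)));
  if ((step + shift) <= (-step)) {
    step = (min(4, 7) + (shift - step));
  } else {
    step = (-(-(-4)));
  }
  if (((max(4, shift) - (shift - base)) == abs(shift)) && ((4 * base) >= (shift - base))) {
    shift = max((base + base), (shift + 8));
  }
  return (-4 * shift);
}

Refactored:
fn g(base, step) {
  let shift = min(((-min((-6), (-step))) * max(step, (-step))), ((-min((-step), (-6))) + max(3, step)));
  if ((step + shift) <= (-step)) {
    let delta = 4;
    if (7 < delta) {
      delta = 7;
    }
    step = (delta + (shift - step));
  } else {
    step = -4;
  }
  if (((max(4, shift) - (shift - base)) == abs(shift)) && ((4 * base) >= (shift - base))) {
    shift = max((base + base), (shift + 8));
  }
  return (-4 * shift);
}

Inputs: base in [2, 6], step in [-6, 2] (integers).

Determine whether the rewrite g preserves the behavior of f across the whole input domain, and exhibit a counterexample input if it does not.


The two versions differ — the changes include local variable names differ; and constant usage differs; and statement counts differ; and branching structure differs; and min/max/abs usage differs; and comparison usage differs.
One worked example (base=5, step=-1) — f: shift := 6 | ((step + shift) <= (-step)): false | step := -4 | (((max(4, shift) - (shift - base)) == abs(shift)) && ((4 * base) >= (shift - base))): false | result -24; g: shift := 6 | ((step + shift) <= (-step)): false | step := -4 | (((max(4, shift) - (shift - base)) == abs(shift)) && ((4 * base) >= (shift - base))): false | result -24; agreement on -24.
Checked all 45 inputs in the declared domain: the outputs agree on every one.
verdict: equivalent


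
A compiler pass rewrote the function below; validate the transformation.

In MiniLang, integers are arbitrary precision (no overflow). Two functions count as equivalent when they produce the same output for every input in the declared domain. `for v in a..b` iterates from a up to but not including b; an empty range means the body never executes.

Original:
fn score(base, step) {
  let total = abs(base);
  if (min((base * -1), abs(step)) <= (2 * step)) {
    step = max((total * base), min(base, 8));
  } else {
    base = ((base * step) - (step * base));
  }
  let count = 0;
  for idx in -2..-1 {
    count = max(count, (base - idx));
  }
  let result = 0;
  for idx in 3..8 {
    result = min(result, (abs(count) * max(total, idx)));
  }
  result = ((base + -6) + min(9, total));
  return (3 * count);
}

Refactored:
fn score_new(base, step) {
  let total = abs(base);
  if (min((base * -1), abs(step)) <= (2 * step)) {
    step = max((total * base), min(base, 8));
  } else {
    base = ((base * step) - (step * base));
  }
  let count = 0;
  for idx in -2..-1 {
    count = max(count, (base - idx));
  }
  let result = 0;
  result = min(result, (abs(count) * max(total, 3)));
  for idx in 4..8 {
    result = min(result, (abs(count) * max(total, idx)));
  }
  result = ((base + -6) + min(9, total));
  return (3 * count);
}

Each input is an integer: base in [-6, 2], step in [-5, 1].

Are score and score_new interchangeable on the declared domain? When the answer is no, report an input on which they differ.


This is a faithful refactor — min/max/abs usage differs; also arithmetic usage differs; also constant usage differs; also statement counts differ; also loop structure differs, but the computed results match everywhere.
Spot check at base=0, step=-5 — score: total := 0 | (min((base * -1), abs(step)) <= (2 * step)): false | base := 0 | count := 0 | iter idx=-2: | count := 2 | result := 0 | iter idx=3: | result := 0 | iter idx=4: | result := 0 | iter idx=5: | result := 0 | iter idx=6: | result := 0 | iter idx=7: | result := 0 | result := -6 | result 6. score_new: total := 0 | (min((base * -1), abs(step)) <= (2 * step)): false | base := 0 | count := 0 | iter idx=-2: | count := 2 | result := 0 | result := 0 | iter idx=4: | result := 0 | iter idx=5: | result := 0 | iter idx=6: | result := 0 | iter idx=7: | result := 0 | result := -6 | result 6. Both give 6.
Sweeping the whole domain (63 inputs) finds no disagreement.
verdict: equivalent


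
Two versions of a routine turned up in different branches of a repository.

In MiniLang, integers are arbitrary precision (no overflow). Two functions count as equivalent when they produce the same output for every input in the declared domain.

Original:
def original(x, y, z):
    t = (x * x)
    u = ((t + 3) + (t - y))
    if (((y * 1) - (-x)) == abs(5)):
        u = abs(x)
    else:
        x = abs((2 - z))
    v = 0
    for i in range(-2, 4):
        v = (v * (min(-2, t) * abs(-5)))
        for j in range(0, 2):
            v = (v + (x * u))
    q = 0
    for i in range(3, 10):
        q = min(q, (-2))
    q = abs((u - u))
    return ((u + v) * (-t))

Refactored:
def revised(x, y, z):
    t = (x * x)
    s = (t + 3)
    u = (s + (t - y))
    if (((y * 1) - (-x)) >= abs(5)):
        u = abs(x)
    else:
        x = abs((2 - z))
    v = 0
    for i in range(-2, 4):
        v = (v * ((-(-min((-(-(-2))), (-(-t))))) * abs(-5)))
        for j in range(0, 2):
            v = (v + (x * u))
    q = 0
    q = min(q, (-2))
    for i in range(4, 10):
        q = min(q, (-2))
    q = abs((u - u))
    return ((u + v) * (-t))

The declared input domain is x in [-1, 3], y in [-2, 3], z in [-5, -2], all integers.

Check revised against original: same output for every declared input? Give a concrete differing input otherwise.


On input x=3, y=3, z=-5, original returns 206181450 while revised returns 14727231.
verdict: not equivalent; witness: x=3, y=3, z=-5


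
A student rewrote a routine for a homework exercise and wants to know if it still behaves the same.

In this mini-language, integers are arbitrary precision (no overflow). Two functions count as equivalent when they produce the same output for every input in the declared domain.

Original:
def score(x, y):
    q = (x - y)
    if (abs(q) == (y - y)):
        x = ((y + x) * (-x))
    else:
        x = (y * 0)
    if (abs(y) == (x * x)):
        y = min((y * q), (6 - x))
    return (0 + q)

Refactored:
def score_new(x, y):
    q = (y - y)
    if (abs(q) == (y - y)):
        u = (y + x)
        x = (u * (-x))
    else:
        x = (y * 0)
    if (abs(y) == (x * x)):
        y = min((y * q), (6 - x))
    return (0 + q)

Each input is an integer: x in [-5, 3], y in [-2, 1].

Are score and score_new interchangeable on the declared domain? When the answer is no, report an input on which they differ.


Run the pair on x=-5, y=-2.
score: q := -3 | (abs(q) == (y - y)): false | x := 0 | (abs(y) == (x * x)): false | result -3
score_new: q := 0 | (abs(q) == (y - y)): true | u := -7 | x := -35 | (abs(y) == (x * x)): false | result 0
-3 vs 0 — the two versions disagree here.
verdict: not equivalent; witness: x=-5, y=-2


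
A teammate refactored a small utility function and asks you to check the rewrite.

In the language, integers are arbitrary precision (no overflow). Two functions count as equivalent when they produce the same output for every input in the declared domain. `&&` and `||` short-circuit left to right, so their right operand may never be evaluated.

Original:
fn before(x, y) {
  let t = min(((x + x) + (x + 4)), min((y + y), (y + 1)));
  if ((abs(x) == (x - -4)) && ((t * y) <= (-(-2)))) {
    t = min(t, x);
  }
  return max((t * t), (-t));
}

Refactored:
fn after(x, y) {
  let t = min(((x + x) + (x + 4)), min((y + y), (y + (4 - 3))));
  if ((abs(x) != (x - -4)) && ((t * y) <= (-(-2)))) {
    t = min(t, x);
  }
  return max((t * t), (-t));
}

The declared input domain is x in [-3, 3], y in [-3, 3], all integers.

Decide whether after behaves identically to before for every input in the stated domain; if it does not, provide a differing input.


Not equivalent: x=-1, y=0 separates them (0 vs 1).
before: t becomes 0; next ((abs(x) == (x - -4)) && ((t * y) <= (-(-2)))) evaluates to false; next final value 0
after: t becomes 0; next ((abs(x) != (x - -4)) && ((t * y) <= (-(-2)))) evaluates to true; next t becomes -1; next final value 1
verdict: not equivalent; witness: x=-1, y=0


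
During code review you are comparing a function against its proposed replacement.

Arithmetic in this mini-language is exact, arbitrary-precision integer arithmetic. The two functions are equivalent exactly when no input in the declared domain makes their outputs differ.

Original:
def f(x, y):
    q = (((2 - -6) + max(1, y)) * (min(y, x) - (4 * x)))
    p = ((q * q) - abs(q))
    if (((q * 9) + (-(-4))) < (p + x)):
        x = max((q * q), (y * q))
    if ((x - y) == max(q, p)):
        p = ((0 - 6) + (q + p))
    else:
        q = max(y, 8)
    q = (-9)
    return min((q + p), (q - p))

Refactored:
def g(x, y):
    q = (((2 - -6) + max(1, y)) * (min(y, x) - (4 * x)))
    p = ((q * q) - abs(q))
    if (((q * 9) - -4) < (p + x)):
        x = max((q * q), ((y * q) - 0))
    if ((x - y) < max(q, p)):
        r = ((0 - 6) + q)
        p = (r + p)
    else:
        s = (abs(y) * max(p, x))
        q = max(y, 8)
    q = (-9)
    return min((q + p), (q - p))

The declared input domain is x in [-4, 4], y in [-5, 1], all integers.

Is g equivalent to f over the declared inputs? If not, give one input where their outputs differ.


Try x=-1, y=-3.
f: q becomes 9; next p becomes 72; next (((q * 9) + (-(-4))) < (p + x)) evaluates to false; next ((x - y) == max(q, p)) evaluates to false; next q becomes 8; next q becomes -9; next final value -81
g: q becomes 9; next p becomes 72; next (((q * 9) - -4) < (p + x)) evaluates to false; next ((x - y) < max(q, p)) evaluates to true; next r becomes 3; next p becomes 75; next q becomes -9; next final value -84
-81 and -84 differ, so these are not the same function on this domain.
verdict: not equivalent; witness: x=-1, y=-3


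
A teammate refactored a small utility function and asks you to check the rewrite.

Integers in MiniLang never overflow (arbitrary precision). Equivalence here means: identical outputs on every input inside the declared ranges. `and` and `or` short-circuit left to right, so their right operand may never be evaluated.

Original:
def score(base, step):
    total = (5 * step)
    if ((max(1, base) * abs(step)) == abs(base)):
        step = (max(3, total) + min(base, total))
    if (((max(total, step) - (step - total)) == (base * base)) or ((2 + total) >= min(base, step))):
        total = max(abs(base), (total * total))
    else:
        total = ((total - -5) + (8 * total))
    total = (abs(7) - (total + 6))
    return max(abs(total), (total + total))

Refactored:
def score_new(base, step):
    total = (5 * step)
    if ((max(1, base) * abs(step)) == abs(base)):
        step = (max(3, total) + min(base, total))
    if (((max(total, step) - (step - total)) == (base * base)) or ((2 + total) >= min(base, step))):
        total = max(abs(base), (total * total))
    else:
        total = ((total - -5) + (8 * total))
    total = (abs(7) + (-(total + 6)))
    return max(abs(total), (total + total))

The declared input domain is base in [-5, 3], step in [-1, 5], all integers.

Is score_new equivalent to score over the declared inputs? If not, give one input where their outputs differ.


This is a faithful refactor — arithmetic usage differs, but the computed results match everywhere.
Tracing base=2, step=1: score: total becomes 5; next ((max(1, base) * abs(step)) == abs(base)) evaluates to true; next step becomes 7; next (((max(total, step) - (step - total)) == (base * base)) or ((2 + total) >= min(base, step))) evaluates to true; next total becomes 25; next total becomes -24; next final value 24 | score_new: total becomes 5; next ((max(1, base) * abs(step)) == abs(base)) evaluates to true; next step becomes 7; next (((max(total, step) - (step - total)) == (base * base)) or ((2 + total) >= min(base, step))) evaluates to true; next total becomes 25; next total becomes -24; next final value 24 — matching result 24.
Every one of the 63 inputs gives matching results.
verdict: equivalent


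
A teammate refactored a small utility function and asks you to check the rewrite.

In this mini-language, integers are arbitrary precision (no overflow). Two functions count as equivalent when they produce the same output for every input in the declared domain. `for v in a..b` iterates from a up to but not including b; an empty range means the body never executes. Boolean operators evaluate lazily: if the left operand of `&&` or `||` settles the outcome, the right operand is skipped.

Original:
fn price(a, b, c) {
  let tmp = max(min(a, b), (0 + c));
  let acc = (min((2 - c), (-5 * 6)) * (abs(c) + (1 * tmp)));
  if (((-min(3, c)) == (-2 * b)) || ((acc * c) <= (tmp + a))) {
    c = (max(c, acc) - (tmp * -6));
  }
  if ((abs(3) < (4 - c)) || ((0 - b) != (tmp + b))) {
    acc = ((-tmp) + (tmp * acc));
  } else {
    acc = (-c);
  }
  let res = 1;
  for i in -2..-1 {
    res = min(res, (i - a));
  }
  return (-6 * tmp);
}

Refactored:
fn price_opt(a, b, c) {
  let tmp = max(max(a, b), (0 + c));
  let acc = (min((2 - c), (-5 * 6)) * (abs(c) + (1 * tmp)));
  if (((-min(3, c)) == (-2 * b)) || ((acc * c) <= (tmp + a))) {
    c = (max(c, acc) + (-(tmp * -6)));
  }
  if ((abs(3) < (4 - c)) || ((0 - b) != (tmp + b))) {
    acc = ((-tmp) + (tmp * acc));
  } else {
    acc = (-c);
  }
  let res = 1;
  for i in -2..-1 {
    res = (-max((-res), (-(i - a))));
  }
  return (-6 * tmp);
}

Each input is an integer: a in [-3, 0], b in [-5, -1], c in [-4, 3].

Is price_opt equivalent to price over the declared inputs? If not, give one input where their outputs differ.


These are not equivalent — on a=-3, b=-5, c=-4 the outputs split (24 vs 18).
price: tmp := -4 | acc := 0 | (((-min(3, c)) == (-2 * b)) || ((acc * c) <= (tmp + a))): false | ((abs(3) < (4 - c)) || ((0 - b) != (tmp + b))): true | acc := 4 | res := 1 | iter i=-2: | res := 1 | result 24
price_opt: tmp := -3 | acc := -30 | (((-min(3, c)) == (-2 * b)) || ((acc * c) <= (tmp + a))): false | ((abs(3) < (4 - c)) || ((0 - b) != (tmp + b))): true | acc := 93 | res := 1 | iter i=-2: | res := 1 | result 18
verdict: not equivalent; witness: a=-3, b=-5, c=-4


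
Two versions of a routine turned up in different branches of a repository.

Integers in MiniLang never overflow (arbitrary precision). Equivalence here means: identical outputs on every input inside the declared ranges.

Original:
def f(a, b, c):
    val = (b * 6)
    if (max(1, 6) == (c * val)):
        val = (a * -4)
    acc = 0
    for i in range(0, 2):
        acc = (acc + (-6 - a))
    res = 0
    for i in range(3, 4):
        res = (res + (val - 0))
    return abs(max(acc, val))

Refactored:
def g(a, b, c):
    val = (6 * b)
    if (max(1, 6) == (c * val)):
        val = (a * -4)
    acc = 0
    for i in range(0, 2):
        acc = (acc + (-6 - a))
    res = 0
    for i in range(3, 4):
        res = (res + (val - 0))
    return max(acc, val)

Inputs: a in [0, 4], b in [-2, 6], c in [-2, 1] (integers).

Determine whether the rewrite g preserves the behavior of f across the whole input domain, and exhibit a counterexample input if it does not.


These are not equivalent — on a=0, b=-2, c=-2 the outputs split (12 vs -12).
f: val := -12 | (max(1, 6) == (c * val)): false | acc := 0 | iter i=0: | acc := -6 | iter i=1: | acc := -12 | res := 0 | iter i=3: | res := -12 | result 12
g: val := -12 | (max(1, 6) == (c * val)): false | acc := 0 | iter i=0: | acc := -6 | iter i=1: | acc := -12 | res := 0 | iter i=3: | res := -12 | result -12
verdict: not equivalent; witness: a=0, b=-2, c=-2


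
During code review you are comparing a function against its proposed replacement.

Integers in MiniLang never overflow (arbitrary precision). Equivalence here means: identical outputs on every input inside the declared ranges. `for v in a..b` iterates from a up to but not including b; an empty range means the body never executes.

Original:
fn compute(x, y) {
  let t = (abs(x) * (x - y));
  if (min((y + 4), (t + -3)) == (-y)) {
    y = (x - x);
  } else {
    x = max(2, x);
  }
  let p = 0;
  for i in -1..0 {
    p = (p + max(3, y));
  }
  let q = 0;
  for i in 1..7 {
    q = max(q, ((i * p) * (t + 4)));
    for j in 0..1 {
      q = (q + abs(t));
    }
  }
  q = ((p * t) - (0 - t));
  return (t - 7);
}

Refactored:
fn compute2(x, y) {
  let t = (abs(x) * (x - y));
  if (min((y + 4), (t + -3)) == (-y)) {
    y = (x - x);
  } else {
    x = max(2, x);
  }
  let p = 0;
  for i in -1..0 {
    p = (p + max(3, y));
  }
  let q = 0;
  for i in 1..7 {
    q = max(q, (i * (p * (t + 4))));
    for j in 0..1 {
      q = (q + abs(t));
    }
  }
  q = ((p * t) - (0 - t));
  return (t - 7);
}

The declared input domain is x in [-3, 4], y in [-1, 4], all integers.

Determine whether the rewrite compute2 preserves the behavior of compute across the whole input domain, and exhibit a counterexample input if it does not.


Comparing the listings, the differences include: same computation, different form.
One worked example (x=-3, y=0) — compute: t becomes -9; next (min((y + 4), (t + -3)) == (-y)) evaluates to false; next x becomes 2; next p becomes 0; next at i=-1:; next p becomes 3; next q becomes 0; next at i=1:; next q becomes 0; next at j=0:; next q becomes 9; next at i=2:; next q becomes 9; next at j=0:; next q becomes 18; next at i=3:; next q becomes 18; next at j=0:; next q becomes 27; next at i=4:; next q becomes 27; next at j=0:; next q becomes 36; next at i=5:; next q becomes 36; next at j=0:; next q becomes 45; next at i=6:; next q becomes 45; next at j=0:; next q becomes 54; next q becomes -36; next final value -16; compute2: t becomes -9; next (min((y + 4), (t + -3)) == (-y)) evaluates to false; next x becomes 2; next p becomes 0; next at i=-1:; next p becomes 3; next q becomes 0; next at i=1:; next q becomes 0; next at j=0:; next q becomes 9; next at i=2:; next q becomes 9; next at j=0:; next q becomes 18; next at i=3:; next q becomes 18; next at j=0:; next q becomes 27; next at i=4:; next q becomes 27; next at j=0:; next q becomes 36; next at i=5:; next q becomes 36; next at j=0:; next q becomes 45; next at i=6:; next q becomes 45; next at j=0:; next q becomes 54; next q becomes -36; next final value -16; agreement on -16.
Across all 48 domain points the two functions coincide.
verdict: equivalent


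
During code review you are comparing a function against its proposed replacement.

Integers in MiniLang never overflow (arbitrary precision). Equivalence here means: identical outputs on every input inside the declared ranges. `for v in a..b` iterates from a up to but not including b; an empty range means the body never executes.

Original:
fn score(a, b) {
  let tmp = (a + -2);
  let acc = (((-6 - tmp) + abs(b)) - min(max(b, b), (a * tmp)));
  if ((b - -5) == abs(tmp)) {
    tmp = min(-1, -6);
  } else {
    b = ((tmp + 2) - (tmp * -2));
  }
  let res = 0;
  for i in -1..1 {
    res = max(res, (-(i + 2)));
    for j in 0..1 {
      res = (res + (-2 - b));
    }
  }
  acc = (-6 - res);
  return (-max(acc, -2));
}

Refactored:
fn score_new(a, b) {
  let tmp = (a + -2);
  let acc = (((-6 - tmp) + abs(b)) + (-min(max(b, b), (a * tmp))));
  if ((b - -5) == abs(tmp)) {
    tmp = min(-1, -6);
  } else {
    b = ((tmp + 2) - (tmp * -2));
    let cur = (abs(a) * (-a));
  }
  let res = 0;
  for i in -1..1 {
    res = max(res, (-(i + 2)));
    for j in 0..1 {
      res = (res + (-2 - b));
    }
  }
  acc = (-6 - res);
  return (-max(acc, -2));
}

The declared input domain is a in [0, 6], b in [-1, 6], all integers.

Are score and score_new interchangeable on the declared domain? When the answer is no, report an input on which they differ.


The two are interchangeable: local variable names differ; also arithmetic usage differs; also statement counts differ; also min/max/abs usage differs, and every declared input agrees.
One worked example (a=2, b=5) — score: tmp becomes 0; next acc becomes -1; next ((b - -5) == abs(tmp)) evaluates to false; next b becomes 2; next res becomes 0; next at i=-1:; next res becomes 0; next at j=0:; next res becomes -4; next at i=0:; next res becomes -2; next at j=0:; next res becomes -6; next acc becomes 0; next final value 0; score_new: tmp becomes 0; next acc becomes -1; next ((b - -5) == abs(tmp)) evaluates to false; next b becomes 2; next cur becomes -4; next res becomes 0; next at i=-1:; next res becomes 0; next at j=0:; next res becomes -4; next at i=0:; next res becomes -2; next at j=0:; next res becomes -6; next acc becomes 0; next final value 0; agreement on 0.
An exhaustive pass over the 56 declared inputs shows identical outputs.
verdict: equivalent


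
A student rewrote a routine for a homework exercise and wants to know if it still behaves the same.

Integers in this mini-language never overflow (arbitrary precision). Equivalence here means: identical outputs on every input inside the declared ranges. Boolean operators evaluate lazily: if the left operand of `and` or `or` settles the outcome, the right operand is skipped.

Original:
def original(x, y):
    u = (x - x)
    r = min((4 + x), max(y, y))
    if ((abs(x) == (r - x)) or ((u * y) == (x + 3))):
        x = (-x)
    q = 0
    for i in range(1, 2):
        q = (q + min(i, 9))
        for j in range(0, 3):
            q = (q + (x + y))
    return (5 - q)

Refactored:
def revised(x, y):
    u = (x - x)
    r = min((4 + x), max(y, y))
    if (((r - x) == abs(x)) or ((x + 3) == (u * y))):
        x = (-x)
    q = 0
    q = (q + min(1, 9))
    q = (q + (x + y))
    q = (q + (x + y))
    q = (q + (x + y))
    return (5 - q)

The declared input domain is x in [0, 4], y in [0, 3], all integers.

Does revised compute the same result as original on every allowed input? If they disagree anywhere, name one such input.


This is a faithful refactor — loop structure differs, local variable names differ, constant usage differs, arithmetic usage differs, but the computed results match everywhere.
Tracing x=1, y=0: original: u becomes 0; next r becomes 0; next ((abs(x) == (r - x)) or ((u * y) == (x + 3))) evaluates to false; next q becomes 0; next at i=1:; next q becomes 1; next at j=0:; next q becomes 2; next at j=1:; next q becomes 3; next at j=2:; next q becomes 4; next final value 1 | revised: u becomes 0; next r becomes 0; next (((r - x) == abs(x)) or ((x + 3) == (u * y))) evaluates to false; next q becomes 0; next q becomes 1; next q becomes 2; next q becomes 3; next q becomes 4; next final value 1 — matching result 1.
Across all 20 domain points the two functions coincide.
verdict: equivalent


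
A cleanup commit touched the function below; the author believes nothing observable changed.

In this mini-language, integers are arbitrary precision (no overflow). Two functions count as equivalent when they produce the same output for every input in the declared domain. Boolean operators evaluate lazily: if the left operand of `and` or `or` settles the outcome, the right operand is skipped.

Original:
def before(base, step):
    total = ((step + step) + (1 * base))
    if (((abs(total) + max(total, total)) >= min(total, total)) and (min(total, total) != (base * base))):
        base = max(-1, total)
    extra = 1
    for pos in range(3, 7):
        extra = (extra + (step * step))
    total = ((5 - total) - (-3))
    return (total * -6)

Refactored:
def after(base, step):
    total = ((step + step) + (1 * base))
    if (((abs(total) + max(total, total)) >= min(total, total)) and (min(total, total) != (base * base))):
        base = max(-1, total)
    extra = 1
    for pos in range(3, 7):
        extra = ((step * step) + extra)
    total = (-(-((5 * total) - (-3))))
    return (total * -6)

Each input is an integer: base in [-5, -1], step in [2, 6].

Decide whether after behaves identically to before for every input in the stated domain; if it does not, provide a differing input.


Try base=-5, step=2.
before: total becomes -1; next (((abs(total) + max(total, total)) >= min(total, total)) and (min(total, total) != (base * base))) evaluates to true; next base becomes -1; next extra becomes 1; next at pos=3:; next extra becomes 5; next at pos=4:; next extra becomes 9; next at pos=5:; next extra becomes 13; next at pos=6:; next extra becomes 17; next total becomes 9; next final value -54
after: total becomes -1; next (((abs(total) + max(total, total)) >= min(total, total)) and (min(total, total) != (base * base))) evaluates to true; next base becomes -1; next extra becomes 1; next at pos=3:; next extra becomes 5; next at pos=4:; next extra becomes 9; next at pos=5:; next extra becomes 13; next at pos=6:; next extra becomes 17; next total becomes -2; next final value 12
-54 vs 12 — the two versions disagree here.
verdict: not equivalent; witness: base=-5, step=2


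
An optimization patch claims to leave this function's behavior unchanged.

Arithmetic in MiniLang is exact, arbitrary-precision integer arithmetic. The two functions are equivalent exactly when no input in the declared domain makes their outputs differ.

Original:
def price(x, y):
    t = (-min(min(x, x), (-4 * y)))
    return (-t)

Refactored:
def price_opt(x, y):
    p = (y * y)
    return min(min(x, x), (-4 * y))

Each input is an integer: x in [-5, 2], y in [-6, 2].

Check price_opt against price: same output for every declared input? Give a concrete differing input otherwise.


Although arithmetic usage differs, plus local variable names differ, 72/72 inputs agree.
verdict: equivalent


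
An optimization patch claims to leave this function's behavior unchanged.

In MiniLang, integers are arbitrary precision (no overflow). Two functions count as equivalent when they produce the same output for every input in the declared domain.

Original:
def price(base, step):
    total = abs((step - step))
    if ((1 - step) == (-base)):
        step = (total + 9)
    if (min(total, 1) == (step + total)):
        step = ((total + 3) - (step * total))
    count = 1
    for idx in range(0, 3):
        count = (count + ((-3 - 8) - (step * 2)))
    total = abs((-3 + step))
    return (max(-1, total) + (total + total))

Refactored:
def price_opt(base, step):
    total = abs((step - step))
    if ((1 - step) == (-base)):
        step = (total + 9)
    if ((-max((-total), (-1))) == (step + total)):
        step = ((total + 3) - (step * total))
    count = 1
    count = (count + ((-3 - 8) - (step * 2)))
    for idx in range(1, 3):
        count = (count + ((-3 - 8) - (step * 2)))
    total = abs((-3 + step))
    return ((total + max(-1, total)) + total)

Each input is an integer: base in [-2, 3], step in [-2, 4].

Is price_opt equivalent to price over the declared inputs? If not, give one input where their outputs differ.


This is a faithful refactor — loop structure differs, plus min/max/abs usage differs, plus constant usage differs, plus arithmetic usage differs, plus statement counts differ, but the computed results match everywhere.
As a probe, take base=3, step=2: price runs total=0, then ((1 - step) == (-base)) is false, then (min(total, 1) == (step + total)) is false, then count=1, then (idx=0), then count=-14, then (idx=1), then count=-29, then (idx=2), then count=-44, then total=1, then returns 3; price_opt runs total=0, then ((1 - step) == (-base)) is false, then ((-max((-total), (-1))) == (step + total)) is false, then count=1, then count=-14, then (idx=1), then count=-29, then (idx=2), then count=-44, then total=1, then returns 3; both end at 3.
Sweeping the whole domain (42 inputs) finds no disagreement.
verdict: equivalent


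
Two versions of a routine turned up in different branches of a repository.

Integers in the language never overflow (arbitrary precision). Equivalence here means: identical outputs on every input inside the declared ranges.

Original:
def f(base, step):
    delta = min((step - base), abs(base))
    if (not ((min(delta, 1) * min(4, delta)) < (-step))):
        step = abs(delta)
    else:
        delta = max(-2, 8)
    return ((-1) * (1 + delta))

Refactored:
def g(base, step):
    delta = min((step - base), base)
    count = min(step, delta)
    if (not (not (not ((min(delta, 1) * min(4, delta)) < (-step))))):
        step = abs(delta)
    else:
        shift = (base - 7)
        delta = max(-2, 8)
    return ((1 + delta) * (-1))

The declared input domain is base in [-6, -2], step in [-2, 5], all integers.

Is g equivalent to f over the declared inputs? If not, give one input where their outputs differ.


There is a counterexample at base=-6, step=-2: -5 on one side, 5 on the other.
f: delta = 4; (not ((min(delta, 1) * min(4, delta)) < (-step))) -> true; step = 4; return -5
g: delta = -6; count = -6; (not (not (not ((min(delta, 1) * min(4, delta)) < (-step))))) -> true; step = 6; return 5
verdict: not equivalent; witness: base=-6, step=-2


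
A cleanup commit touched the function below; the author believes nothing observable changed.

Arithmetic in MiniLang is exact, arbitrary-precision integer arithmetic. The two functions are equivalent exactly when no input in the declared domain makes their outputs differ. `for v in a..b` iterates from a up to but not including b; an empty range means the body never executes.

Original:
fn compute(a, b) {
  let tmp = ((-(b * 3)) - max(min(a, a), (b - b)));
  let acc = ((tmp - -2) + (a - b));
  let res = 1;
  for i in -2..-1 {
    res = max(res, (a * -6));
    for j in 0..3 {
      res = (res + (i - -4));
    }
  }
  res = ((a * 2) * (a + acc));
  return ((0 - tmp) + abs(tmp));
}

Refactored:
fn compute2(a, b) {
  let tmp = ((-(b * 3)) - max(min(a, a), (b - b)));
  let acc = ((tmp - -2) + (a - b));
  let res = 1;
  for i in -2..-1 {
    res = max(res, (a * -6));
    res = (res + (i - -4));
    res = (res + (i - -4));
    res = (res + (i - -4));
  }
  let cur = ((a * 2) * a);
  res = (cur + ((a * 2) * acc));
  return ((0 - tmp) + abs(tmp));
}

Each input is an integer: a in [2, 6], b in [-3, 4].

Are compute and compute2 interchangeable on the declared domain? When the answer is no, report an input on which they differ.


Reading the diff, among the changes: arithmetic usage differs, and constant usage differs, and statement counts differ, and local variable names differ, and loop structure differs.
Tracing a=4, b=4: compute: tmp becomes -16; next acc becomes -14; next res becomes 1; next at i=-2:; next res becomes 1; next at j=0:; next res becomes 3; next at j=1:; next res becomes 5; next at j=2:; next res becomes 7; next res becomes -80; next final value 32 | compute2: tmp becomes -16; next acc becomes -14; next res becomes 1; next at i=-2:; next res becomes 1; next res becomes 3; next res becomes 5; next res becomes 7; next cur becomes 32; next res becomes -80; next final value 32 — matching result 32.
An exhaustive pass over the 40 declared inputs shows identical outputs.
verdict: equivalent


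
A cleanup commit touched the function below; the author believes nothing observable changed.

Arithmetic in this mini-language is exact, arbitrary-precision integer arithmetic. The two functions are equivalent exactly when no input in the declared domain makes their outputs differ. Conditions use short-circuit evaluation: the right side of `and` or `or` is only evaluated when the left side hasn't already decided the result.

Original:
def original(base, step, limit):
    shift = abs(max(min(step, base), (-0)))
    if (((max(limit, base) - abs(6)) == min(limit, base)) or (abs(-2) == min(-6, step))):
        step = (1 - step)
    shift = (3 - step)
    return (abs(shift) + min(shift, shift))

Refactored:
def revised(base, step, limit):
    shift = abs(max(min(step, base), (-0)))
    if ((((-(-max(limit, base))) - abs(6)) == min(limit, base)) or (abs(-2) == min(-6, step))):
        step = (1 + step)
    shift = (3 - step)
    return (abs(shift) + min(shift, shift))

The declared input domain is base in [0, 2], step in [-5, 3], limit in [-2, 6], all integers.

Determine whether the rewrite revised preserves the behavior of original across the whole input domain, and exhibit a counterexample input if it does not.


There is a counterexample at base=0, step=-5, limit=6: 0 on one side, 14 on the other.
original: shift=0, then (((max(limit, base) - abs(6)) == min(limit, base)) or (abs(-2) == min(-6, step))) is true, then step=6, then shift=-3, then returns 0
revised: shift=0, then ((((-(-max(limit, base))) - abs(6)) == min(limit, base)) or (abs(-2) == min(-6, step))) is true, then step=-4, then shift=7, then returns 14
verdict: not equivalent; witness: base=0, step=-5, limit=6
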